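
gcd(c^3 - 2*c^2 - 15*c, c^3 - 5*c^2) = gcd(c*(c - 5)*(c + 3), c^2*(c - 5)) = c^2 - 5*c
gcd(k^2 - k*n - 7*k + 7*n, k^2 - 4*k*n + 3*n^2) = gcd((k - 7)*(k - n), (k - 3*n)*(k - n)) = k - n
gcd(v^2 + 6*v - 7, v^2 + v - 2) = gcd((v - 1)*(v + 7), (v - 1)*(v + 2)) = v - 1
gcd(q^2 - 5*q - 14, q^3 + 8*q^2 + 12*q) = q + 2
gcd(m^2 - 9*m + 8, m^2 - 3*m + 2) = m - 1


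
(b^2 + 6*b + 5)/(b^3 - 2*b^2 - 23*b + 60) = (b + 1)/(b^2 - 7*b + 12)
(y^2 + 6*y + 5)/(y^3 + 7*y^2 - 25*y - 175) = (y + 1)/(y^2 + 2*y - 35)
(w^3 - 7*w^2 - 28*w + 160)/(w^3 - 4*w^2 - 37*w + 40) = (w - 4)/(w - 1)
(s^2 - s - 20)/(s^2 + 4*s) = (s - 5)/s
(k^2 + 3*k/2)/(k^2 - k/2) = (2*k + 3)/(2*k - 1)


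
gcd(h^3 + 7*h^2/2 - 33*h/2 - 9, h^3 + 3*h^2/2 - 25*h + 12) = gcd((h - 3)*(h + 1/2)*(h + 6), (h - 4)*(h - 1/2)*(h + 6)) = h + 6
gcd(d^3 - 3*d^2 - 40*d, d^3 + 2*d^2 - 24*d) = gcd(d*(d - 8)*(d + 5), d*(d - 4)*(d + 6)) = d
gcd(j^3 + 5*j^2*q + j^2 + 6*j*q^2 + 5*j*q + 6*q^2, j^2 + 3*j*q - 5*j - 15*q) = j + 3*q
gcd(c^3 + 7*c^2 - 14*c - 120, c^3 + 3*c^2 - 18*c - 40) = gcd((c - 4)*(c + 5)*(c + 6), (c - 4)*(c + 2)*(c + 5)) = c^2 + c - 20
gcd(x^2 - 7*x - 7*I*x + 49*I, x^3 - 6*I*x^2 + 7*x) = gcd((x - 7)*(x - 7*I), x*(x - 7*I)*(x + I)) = x - 7*I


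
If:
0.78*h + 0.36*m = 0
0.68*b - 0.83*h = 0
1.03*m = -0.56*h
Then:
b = 0.00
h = 0.00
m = 0.00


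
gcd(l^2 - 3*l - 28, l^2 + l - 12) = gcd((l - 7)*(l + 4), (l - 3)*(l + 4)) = l + 4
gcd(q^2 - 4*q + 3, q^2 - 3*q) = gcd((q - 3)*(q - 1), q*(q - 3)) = q - 3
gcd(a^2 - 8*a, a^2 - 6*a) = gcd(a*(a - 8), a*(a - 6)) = a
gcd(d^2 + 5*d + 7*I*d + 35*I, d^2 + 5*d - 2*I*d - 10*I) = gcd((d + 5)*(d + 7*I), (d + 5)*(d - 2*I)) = d + 5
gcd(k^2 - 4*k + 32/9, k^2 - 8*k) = 1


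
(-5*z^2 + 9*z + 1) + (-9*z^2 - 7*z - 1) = -14*z^2 + 2*z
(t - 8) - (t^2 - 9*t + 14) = -t^2 + 10*t - 22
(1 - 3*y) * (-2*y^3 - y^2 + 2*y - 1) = 6*y^4 + y^3 - 7*y^2 + 5*y - 1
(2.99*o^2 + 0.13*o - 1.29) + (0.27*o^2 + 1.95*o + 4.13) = 3.26*o^2 + 2.08*o + 2.84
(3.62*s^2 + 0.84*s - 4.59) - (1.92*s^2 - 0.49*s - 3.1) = 1.7*s^2 + 1.33*s - 1.49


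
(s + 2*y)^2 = s^2 + 4*s*y + 4*y^2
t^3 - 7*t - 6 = (t - 3)*(t + 1)*(t + 2)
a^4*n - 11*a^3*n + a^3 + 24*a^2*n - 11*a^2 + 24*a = a*(a - 8)*(a - 3)*(a*n + 1)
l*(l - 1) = l^2 - l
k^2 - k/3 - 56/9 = (k - 8/3)*(k + 7/3)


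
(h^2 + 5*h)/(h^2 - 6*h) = (h + 5)/(h - 6)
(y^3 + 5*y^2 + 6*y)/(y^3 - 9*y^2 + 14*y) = (y^2 + 5*y + 6)/(y^2 - 9*y + 14)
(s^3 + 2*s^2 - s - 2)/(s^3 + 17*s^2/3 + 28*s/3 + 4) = 3*(s^2 - 1)/(3*s^2 + 11*s + 6)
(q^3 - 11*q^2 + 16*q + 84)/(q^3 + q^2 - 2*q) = (q^2 - 13*q + 42)/(q*(q - 1))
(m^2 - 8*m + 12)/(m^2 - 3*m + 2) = (m - 6)/(m - 1)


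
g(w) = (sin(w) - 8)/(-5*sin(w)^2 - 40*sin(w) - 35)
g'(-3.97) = 0.06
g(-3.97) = 0.11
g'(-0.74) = -2.08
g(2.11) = 0.10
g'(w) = (10*sin(w)*cos(w) + 40*cos(w))*(sin(w) - 8)/(-5*sin(w)^2 - 40*sin(w) - 35)^2 + cos(w)/(-5*sin(w)^2 - 40*sin(w) - 35) = (sin(w)^2 - 16*sin(w) - 71)*cos(w)/(5*(sin(w)^2 + 8*sin(w) + 7)^2)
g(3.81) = 0.71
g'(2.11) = 0.04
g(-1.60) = 703.49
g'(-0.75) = -2.16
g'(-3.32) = 0.20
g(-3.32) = 0.19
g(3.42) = 0.34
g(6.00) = 0.34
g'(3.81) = 1.62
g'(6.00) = -0.54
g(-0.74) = 0.84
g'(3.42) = 0.54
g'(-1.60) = 48180.22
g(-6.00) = 0.17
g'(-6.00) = -0.17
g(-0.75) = 0.86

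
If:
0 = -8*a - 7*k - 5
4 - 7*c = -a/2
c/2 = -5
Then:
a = -148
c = -10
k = 1179/7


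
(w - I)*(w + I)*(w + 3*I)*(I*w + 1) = I*w^4 - 2*w^3 + 4*I*w^2 - 2*w + 3*I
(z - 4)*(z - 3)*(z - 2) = z^3 - 9*z^2 + 26*z - 24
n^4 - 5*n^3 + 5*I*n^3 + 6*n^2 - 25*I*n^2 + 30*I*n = n*(n - 3)*(n - 2)*(n + 5*I)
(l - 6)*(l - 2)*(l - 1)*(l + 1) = l^4 - 8*l^3 + 11*l^2 + 8*l - 12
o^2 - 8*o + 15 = (o - 5)*(o - 3)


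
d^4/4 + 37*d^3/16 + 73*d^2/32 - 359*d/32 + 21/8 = (d/4 + 1)*(d - 3/2)*(d - 1/4)*(d + 7)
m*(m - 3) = m^2 - 3*m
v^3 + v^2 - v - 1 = (v - 1)*(v + 1)^2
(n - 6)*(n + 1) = n^2 - 5*n - 6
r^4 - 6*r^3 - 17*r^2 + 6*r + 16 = (r - 8)*(r - 1)*(r + 1)*(r + 2)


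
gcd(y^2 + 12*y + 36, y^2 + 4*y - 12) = y + 6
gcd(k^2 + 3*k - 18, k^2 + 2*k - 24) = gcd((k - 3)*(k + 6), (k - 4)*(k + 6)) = k + 6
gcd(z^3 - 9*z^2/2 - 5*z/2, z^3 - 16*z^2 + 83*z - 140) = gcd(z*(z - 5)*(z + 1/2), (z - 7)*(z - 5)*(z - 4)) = z - 5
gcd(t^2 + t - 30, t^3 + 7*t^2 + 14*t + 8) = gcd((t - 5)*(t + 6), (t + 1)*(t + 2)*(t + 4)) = 1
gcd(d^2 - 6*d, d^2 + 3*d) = d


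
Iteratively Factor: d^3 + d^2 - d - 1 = (d - 1)*(d^2 + 2*d + 1) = (d - 1)*(d + 1)*(d + 1)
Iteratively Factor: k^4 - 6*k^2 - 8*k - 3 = (k + 1)*(k^3 - k^2 - 5*k - 3) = (k + 1)^2*(k^2 - 2*k - 3) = (k + 1)^3*(k - 3)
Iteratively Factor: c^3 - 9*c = (c)*(c^2 - 9) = c*(c + 3)*(c - 3)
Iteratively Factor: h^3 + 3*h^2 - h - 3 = (h + 1)*(h^2 + 2*h - 3) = (h - 1)*(h + 1)*(h + 3)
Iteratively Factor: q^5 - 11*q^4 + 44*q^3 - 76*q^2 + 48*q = (q - 4)*(q^4 - 7*q^3 + 16*q^2 - 12*q) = (q - 4)*(q - 2)*(q^3 - 5*q^2 + 6*q) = (q - 4)*(q - 2)^2*(q^2 - 3*q) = q*(q - 4)*(q - 2)^2*(q - 3)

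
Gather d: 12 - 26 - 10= -24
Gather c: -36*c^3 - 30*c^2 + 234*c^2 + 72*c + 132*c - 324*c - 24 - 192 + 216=-36*c^3 + 204*c^2 - 120*c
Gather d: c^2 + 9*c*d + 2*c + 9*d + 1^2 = c^2 + 2*c + d*(9*c + 9) + 1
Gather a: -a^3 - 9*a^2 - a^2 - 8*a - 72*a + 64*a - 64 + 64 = -a^3 - 10*a^2 - 16*a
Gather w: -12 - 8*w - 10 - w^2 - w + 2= -w^2 - 9*w - 20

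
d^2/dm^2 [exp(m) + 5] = exp(m)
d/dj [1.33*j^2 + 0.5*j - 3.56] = 2.66*j + 0.5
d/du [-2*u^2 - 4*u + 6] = -4*u - 4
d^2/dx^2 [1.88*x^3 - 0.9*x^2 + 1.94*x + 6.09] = 11.28*x - 1.8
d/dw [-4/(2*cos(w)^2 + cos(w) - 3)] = -4*(4*cos(w) + 1)*sin(w)/(cos(w) + cos(2*w) - 2)^2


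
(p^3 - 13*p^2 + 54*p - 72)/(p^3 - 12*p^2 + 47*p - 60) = (p - 6)/(p - 5)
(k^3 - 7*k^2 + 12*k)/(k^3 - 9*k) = (k - 4)/(k + 3)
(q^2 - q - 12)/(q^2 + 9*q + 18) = (q - 4)/(q + 6)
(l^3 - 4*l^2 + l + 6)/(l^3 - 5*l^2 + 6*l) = (l + 1)/l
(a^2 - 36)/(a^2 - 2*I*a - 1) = (36 - a^2)/(-a^2 + 2*I*a + 1)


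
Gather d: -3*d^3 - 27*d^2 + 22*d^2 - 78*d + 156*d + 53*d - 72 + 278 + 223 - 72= -3*d^3 - 5*d^2 + 131*d + 357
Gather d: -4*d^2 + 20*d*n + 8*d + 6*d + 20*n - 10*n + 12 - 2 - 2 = -4*d^2 + d*(20*n + 14) + 10*n + 8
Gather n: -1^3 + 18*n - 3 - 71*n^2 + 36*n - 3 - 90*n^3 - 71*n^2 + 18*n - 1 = -90*n^3 - 142*n^2 + 72*n - 8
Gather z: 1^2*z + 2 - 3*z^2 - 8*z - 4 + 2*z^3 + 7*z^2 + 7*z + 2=2*z^3 + 4*z^2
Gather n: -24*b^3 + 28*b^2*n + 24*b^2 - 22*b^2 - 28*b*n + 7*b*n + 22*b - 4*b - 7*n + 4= -24*b^3 + 2*b^2 + 18*b + n*(28*b^2 - 21*b - 7) + 4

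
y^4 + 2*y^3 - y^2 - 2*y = y*(y - 1)*(y + 1)*(y + 2)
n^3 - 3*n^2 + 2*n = n*(n - 2)*(n - 1)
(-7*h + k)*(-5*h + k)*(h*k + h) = 35*h^3*k + 35*h^3 - 12*h^2*k^2 - 12*h^2*k + h*k^3 + h*k^2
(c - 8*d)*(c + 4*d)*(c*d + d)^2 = c^4*d^2 - 4*c^3*d^3 + 2*c^3*d^2 - 32*c^2*d^4 - 8*c^2*d^3 + c^2*d^2 - 64*c*d^4 - 4*c*d^3 - 32*d^4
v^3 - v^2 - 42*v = v*(v - 7)*(v + 6)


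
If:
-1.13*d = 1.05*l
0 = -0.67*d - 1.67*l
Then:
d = 0.00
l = 0.00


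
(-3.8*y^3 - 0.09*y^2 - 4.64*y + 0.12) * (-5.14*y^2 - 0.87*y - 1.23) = 19.532*y^5 + 3.7686*y^4 + 28.6019*y^3 + 3.5307*y^2 + 5.6028*y - 0.1476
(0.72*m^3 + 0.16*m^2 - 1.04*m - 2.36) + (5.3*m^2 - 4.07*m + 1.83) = 0.72*m^3 + 5.46*m^2 - 5.11*m - 0.53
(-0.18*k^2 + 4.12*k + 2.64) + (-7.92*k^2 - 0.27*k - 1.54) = -8.1*k^2 + 3.85*k + 1.1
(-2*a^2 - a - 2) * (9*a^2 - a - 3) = -18*a^4 - 7*a^3 - 11*a^2 + 5*a + 6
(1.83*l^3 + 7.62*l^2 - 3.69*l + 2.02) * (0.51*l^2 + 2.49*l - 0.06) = 0.9333*l^5 + 8.4429*l^4 + 16.9821*l^3 - 8.6151*l^2 + 5.2512*l - 0.1212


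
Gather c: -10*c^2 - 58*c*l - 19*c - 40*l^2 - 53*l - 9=-10*c^2 + c*(-58*l - 19) - 40*l^2 - 53*l - 9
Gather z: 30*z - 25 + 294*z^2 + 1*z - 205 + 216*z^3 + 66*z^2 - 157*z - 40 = 216*z^3 + 360*z^2 - 126*z - 270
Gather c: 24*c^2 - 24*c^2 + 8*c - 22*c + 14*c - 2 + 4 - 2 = 0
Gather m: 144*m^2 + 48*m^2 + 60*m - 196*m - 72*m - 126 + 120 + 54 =192*m^2 - 208*m + 48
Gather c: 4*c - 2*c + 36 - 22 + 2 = 2*c + 16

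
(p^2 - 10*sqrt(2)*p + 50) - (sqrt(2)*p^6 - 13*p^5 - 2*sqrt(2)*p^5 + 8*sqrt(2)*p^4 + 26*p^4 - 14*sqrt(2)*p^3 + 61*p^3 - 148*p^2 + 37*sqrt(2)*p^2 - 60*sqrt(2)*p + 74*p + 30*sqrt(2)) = -sqrt(2)*p^6 + 2*sqrt(2)*p^5 + 13*p^5 - 26*p^4 - 8*sqrt(2)*p^4 - 61*p^3 + 14*sqrt(2)*p^3 - 37*sqrt(2)*p^2 + 149*p^2 - 74*p + 50*sqrt(2)*p - 30*sqrt(2) + 50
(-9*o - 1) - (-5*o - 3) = 2 - 4*o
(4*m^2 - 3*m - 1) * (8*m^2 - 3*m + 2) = 32*m^4 - 36*m^3 + 9*m^2 - 3*m - 2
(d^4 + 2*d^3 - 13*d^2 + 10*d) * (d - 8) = d^5 - 6*d^4 - 29*d^3 + 114*d^2 - 80*d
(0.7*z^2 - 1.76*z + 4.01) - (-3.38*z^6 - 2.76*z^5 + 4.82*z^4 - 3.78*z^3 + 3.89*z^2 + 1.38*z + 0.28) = 3.38*z^6 + 2.76*z^5 - 4.82*z^4 + 3.78*z^3 - 3.19*z^2 - 3.14*z + 3.73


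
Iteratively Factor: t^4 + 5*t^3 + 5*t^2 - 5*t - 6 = (t + 2)*(t^3 + 3*t^2 - t - 3) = (t - 1)*(t + 2)*(t^2 + 4*t + 3) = (t - 1)*(t + 1)*(t + 2)*(t + 3)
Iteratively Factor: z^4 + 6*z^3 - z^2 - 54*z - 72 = (z + 3)*(z^3 + 3*z^2 - 10*z - 24) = (z + 2)*(z + 3)*(z^2 + z - 12) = (z - 3)*(z + 2)*(z + 3)*(z + 4)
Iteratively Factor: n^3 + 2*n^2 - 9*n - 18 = (n + 2)*(n^2 - 9) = (n - 3)*(n + 2)*(n + 3)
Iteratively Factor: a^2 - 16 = (a - 4)*(a + 4)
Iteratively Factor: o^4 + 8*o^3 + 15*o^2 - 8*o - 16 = (o - 1)*(o^3 + 9*o^2 + 24*o + 16) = (o - 1)*(o + 4)*(o^2 + 5*o + 4) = (o - 1)*(o + 4)^2*(o + 1)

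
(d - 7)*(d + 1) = d^2 - 6*d - 7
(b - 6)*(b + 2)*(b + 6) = b^3 + 2*b^2 - 36*b - 72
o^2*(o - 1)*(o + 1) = o^4 - o^2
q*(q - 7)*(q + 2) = q^3 - 5*q^2 - 14*q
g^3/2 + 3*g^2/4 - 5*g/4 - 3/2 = (g/2 + 1)*(g - 3/2)*(g + 1)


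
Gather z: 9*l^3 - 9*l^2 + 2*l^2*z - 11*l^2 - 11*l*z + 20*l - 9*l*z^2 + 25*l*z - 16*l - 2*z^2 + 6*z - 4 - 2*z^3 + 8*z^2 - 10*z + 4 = 9*l^3 - 20*l^2 + 4*l - 2*z^3 + z^2*(6 - 9*l) + z*(2*l^2 + 14*l - 4)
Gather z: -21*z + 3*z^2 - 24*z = 3*z^2 - 45*z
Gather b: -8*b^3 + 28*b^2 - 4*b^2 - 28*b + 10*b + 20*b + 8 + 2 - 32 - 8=-8*b^3 + 24*b^2 + 2*b - 30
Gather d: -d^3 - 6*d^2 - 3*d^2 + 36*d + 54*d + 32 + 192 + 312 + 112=-d^3 - 9*d^2 + 90*d + 648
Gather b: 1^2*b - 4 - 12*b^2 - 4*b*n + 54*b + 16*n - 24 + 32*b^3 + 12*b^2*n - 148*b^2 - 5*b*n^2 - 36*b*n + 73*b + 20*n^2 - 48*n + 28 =32*b^3 + b^2*(12*n - 160) + b*(-5*n^2 - 40*n + 128) + 20*n^2 - 32*n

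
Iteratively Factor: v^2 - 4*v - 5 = (v + 1)*(v - 5)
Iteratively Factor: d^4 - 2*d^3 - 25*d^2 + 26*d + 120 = (d + 4)*(d^3 - 6*d^2 - d + 30) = (d - 3)*(d + 4)*(d^2 - 3*d - 10) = (d - 5)*(d - 3)*(d + 4)*(d + 2)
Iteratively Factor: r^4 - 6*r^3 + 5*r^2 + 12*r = (r - 3)*(r^3 - 3*r^2 - 4*r) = r*(r - 3)*(r^2 - 3*r - 4) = r*(r - 3)*(r + 1)*(r - 4)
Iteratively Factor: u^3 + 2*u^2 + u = (u)*(u^2 + 2*u + 1) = u*(u + 1)*(u + 1)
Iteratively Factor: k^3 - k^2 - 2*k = (k + 1)*(k^2 - 2*k) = k*(k + 1)*(k - 2)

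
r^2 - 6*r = r*(r - 6)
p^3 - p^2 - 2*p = p*(p - 2)*(p + 1)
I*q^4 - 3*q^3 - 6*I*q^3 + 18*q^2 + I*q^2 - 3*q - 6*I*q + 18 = (q - 6)*(q + I)*(q + 3*I)*(I*q + 1)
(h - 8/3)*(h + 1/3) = h^2 - 7*h/3 - 8/9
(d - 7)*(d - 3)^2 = d^3 - 13*d^2 + 51*d - 63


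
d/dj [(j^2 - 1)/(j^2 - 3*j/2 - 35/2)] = 6*(-j^2 - 22*j - 1)/(4*j^4 - 12*j^3 - 131*j^2 + 210*j + 1225)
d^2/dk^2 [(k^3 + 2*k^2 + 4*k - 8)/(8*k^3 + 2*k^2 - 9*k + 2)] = 2*(112*k^6 + 984*k^5 - 2544*k^4 - 831*k^3 + 1170*k^2 + 780*k - 536)/(512*k^9 + 384*k^8 - 1632*k^7 - 472*k^6 + 2028*k^5 - 354*k^4 - 849*k^3 + 510*k^2 - 108*k + 8)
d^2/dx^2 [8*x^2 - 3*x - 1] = 16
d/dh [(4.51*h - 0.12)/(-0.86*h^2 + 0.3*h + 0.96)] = (3.8786*h^2 - 0.2064*h + 4.3656)/(0.7396*h^4 - 0.516*h^3 - 1.5612*h^2 + 0.576*h + 0.9216)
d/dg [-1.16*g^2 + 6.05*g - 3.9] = 6.05 - 2.32*g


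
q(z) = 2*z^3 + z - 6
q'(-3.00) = 55.00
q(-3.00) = -63.00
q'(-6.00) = 217.00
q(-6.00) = -444.00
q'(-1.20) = 9.64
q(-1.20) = -10.66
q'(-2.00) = 25.00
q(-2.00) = -24.00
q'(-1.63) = 16.94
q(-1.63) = -16.29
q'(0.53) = 2.69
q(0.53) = -5.17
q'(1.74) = 19.17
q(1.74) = 6.28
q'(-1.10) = 8.26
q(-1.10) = -9.76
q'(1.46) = 13.79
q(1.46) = 1.68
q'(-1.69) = 18.14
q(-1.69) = -17.34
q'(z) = 6*z^2 + 1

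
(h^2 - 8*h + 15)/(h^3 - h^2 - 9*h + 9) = (h - 5)/(h^2 + 2*h - 3)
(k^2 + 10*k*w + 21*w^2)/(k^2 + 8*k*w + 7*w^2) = (k + 3*w)/(k + w)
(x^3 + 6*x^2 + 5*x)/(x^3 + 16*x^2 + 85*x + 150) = x*(x + 1)/(x^2 + 11*x + 30)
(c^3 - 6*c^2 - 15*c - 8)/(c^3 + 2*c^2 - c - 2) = (c^2 - 7*c - 8)/(c^2 + c - 2)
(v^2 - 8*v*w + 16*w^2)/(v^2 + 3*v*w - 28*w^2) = (v - 4*w)/(v + 7*w)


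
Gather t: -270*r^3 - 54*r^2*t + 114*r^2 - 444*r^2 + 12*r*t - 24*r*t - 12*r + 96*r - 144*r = -270*r^3 - 330*r^2 - 60*r + t*(-54*r^2 - 12*r)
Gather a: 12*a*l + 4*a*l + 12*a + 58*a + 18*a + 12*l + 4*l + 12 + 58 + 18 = a*(16*l + 88) + 16*l + 88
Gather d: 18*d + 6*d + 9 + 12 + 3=24*d + 24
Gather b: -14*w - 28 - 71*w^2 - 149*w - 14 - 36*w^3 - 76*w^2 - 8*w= -36*w^3 - 147*w^2 - 171*w - 42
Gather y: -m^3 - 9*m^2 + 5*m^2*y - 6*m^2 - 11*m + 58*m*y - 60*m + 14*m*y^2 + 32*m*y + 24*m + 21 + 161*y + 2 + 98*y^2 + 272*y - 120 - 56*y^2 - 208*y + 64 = -m^3 - 15*m^2 - 47*m + y^2*(14*m + 42) + y*(5*m^2 + 90*m + 225) - 33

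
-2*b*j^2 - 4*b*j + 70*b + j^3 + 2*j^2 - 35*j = (-2*b + j)*(j - 5)*(j + 7)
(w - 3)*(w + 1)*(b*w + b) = b*w^3 - b*w^2 - 5*b*w - 3*b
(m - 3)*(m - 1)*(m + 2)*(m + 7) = m^4 + 5*m^3 - 19*m^2 - 29*m + 42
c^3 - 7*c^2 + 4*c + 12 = (c - 6)*(c - 2)*(c + 1)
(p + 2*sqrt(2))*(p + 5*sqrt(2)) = p^2 + 7*sqrt(2)*p + 20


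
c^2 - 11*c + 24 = (c - 8)*(c - 3)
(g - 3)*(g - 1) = g^2 - 4*g + 3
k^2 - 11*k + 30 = (k - 6)*(k - 5)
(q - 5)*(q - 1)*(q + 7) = q^3 + q^2 - 37*q + 35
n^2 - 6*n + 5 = (n - 5)*(n - 1)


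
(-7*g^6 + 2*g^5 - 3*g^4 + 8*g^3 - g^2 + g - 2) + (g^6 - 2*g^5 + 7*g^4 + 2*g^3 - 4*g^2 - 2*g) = -6*g^6 + 4*g^4 + 10*g^3 - 5*g^2 - g - 2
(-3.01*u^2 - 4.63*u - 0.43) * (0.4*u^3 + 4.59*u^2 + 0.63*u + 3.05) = -1.204*u^5 - 15.6679*u^4 - 23.32*u^3 - 14.0711*u^2 - 14.3924*u - 1.3115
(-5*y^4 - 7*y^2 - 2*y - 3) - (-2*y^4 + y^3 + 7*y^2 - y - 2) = -3*y^4 - y^3 - 14*y^2 - y - 1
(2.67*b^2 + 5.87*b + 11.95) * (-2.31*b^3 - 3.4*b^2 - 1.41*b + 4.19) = -6.1677*b^5 - 22.6377*b^4 - 51.3272*b^3 - 37.7194*b^2 + 7.7458*b + 50.0705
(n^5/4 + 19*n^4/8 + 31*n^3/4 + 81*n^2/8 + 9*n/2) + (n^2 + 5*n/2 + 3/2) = n^5/4 + 19*n^4/8 + 31*n^3/4 + 89*n^2/8 + 7*n + 3/2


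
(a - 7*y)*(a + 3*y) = a^2 - 4*a*y - 21*y^2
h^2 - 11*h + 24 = (h - 8)*(h - 3)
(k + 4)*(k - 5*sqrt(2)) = k^2 - 5*sqrt(2)*k + 4*k - 20*sqrt(2)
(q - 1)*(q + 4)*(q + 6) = q^3 + 9*q^2 + 14*q - 24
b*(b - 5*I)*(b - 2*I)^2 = b^4 - 9*I*b^3 - 24*b^2 + 20*I*b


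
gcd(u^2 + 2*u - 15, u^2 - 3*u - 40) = u + 5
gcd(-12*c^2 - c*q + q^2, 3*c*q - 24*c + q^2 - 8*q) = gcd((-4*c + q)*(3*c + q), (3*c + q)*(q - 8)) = 3*c + q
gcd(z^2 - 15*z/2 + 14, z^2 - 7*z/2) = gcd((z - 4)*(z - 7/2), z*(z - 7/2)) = z - 7/2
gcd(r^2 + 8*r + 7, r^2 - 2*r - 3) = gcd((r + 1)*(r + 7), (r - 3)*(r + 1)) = r + 1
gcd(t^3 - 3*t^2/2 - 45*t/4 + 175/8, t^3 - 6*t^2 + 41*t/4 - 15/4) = t - 5/2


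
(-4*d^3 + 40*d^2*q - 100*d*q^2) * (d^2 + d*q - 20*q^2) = -4*d^5 + 36*d^4*q + 20*d^3*q^2 - 900*d^2*q^3 + 2000*d*q^4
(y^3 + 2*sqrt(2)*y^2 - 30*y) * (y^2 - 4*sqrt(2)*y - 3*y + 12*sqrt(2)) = y^5 - 3*y^4 - 2*sqrt(2)*y^4 - 46*y^3 + 6*sqrt(2)*y^3 + 138*y^2 + 120*sqrt(2)*y^2 - 360*sqrt(2)*y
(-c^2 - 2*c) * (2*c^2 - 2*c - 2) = -2*c^4 - 2*c^3 + 6*c^2 + 4*c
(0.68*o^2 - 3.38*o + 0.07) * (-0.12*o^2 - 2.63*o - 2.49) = -0.0816*o^4 - 1.3828*o^3 + 7.1878*o^2 + 8.2321*o - 0.1743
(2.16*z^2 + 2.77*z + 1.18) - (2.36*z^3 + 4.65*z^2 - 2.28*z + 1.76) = -2.36*z^3 - 2.49*z^2 + 5.05*z - 0.58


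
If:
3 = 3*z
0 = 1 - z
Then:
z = 1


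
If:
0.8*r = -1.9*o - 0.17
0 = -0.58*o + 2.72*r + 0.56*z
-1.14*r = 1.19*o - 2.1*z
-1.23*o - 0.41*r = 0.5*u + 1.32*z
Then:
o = -0.09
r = -0.01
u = 0.36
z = -0.05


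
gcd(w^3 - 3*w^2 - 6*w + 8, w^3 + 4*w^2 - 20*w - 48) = w^2 - 2*w - 8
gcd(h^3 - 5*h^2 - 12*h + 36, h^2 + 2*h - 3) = h + 3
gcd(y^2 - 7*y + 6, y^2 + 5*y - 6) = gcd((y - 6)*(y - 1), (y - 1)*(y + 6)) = y - 1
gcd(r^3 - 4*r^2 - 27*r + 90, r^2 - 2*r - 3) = r - 3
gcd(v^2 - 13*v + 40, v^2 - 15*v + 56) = v - 8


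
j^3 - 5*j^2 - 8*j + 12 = (j - 6)*(j - 1)*(j + 2)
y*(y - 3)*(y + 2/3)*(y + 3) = y^4 + 2*y^3/3 - 9*y^2 - 6*y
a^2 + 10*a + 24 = (a + 4)*(a + 6)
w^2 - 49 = (w - 7)*(w + 7)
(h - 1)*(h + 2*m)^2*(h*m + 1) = h^4*m + 4*h^3*m^2 - h^3*m + h^3 + 4*h^2*m^3 - 4*h^2*m^2 + 4*h^2*m - h^2 - 4*h*m^3 + 4*h*m^2 - 4*h*m - 4*m^2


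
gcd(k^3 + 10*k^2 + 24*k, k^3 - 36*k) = k^2 + 6*k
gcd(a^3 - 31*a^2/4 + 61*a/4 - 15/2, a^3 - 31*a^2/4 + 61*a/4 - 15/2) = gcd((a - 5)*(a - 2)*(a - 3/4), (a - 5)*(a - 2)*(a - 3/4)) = a^3 - 31*a^2/4 + 61*a/4 - 15/2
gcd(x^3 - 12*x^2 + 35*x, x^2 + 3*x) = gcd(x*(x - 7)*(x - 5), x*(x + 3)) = x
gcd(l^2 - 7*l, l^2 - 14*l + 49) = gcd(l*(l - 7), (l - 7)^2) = l - 7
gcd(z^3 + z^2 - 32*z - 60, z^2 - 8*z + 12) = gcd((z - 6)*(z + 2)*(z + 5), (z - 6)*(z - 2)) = z - 6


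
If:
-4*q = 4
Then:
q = -1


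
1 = 1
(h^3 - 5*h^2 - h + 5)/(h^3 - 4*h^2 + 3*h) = (h^2 - 4*h - 5)/(h*(h - 3))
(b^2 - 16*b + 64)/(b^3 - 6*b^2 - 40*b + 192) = (b - 8)/(b^2 + 2*b - 24)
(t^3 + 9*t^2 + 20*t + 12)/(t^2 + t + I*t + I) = (t^2 + 8*t + 12)/(t + I)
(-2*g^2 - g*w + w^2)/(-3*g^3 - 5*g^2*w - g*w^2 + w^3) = (-2*g + w)/(-3*g^2 - 2*g*w + w^2)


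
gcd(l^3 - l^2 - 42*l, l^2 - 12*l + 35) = l - 7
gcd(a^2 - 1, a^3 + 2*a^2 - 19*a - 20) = a + 1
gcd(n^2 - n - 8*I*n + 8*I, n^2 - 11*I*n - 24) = n - 8*I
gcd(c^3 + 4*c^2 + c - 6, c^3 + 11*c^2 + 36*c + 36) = c^2 + 5*c + 6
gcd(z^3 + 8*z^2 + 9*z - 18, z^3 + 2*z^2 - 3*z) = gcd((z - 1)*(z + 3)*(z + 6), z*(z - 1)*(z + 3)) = z^2 + 2*z - 3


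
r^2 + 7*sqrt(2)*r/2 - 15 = (r - 3*sqrt(2)/2)*(r + 5*sqrt(2))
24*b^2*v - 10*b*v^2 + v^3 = v*(-6*b + v)*(-4*b + v)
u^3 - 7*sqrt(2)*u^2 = u^2*(u - 7*sqrt(2))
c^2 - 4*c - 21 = (c - 7)*(c + 3)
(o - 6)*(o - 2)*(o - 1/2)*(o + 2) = o^4 - 13*o^3/2 - o^2 + 26*o - 12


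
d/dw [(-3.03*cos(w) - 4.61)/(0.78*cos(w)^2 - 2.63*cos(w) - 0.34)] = (-2.3634*cos(w)^2 - 7.1916*cos(w) + 11.0941)*sin(w)/(0.6084*cos(w)^4 - 4.1028*cos(w)^3 + 6.3865*cos(w)^2 + 1.7884*cos(w) + 0.1156)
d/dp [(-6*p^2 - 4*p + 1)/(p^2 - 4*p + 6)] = 2*(14*p^2 - 37*p - 10)/(p^4 - 8*p^3 + 28*p^2 - 48*p + 36)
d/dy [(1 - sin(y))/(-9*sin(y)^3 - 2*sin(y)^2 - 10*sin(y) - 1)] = (-18*sin(y)^3 + 25*sin(y)^2 + 4*sin(y) + 11)*cos(y)/(9*sin(y)^3 + 2*sin(y)^2 + 10*sin(y) + 1)^2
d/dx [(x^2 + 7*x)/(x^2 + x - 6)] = (-x*(x + 7)*(2*x + 1) + (2*x + 7)*(x^2 + x - 6))/(x^2 + x - 6)^2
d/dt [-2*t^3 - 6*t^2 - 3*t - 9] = -6*t^2 - 12*t - 3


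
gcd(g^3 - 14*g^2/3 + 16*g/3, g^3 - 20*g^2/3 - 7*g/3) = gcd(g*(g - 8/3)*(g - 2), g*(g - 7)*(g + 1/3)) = g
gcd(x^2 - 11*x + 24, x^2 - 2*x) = 1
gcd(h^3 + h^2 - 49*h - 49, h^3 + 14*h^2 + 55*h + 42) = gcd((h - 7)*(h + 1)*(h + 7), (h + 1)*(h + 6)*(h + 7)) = h^2 + 8*h + 7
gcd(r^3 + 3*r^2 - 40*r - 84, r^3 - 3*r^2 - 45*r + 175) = r + 7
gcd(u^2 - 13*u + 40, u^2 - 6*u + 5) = u - 5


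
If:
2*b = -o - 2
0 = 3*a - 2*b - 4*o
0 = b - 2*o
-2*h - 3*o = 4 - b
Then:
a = -16/15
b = -4/5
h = -9/5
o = -2/5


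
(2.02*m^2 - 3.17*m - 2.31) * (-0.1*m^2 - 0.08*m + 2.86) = -0.202*m^4 + 0.1554*m^3 + 6.2618*m^2 - 8.8814*m - 6.6066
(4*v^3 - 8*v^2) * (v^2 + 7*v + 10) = 4*v^5 + 20*v^4 - 16*v^3 - 80*v^2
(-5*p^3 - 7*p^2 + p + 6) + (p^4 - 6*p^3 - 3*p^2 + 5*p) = p^4 - 11*p^3 - 10*p^2 + 6*p + 6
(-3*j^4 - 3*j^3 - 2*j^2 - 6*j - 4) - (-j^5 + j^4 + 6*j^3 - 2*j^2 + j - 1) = j^5 - 4*j^4 - 9*j^3 - 7*j - 3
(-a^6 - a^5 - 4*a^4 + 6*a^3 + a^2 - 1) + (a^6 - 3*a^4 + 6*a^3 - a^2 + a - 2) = -a^5 - 7*a^4 + 12*a^3 + a - 3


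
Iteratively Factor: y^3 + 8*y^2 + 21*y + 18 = (y + 3)*(y^2 + 5*y + 6) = (y + 3)^2*(y + 2)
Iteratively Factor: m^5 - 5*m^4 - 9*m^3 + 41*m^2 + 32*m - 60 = (m - 5)*(m^4 - 9*m^2 - 4*m + 12) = (m - 5)*(m + 2)*(m^3 - 2*m^2 - 5*m + 6) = (m - 5)*(m - 1)*(m + 2)*(m^2 - m - 6) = (m - 5)*(m - 1)*(m + 2)^2*(m - 3)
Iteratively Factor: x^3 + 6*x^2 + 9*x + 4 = (x + 1)*(x^2 + 5*x + 4) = (x + 1)^2*(x + 4)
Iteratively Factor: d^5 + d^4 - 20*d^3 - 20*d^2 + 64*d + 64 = (d - 2)*(d^4 + 3*d^3 - 14*d^2 - 48*d - 32) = (d - 2)*(d + 2)*(d^3 + d^2 - 16*d - 16) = (d - 4)*(d - 2)*(d + 2)*(d^2 + 5*d + 4) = (d - 4)*(d - 2)*(d + 2)*(d + 4)*(d + 1)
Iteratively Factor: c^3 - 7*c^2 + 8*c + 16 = (c + 1)*(c^2 - 8*c + 16) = (c - 4)*(c + 1)*(c - 4)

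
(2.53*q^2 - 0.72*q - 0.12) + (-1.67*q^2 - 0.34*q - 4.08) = 0.86*q^2 - 1.06*q - 4.2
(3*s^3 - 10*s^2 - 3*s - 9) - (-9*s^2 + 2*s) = 3*s^3 - s^2 - 5*s - 9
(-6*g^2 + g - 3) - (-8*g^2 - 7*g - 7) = 2*g^2 + 8*g + 4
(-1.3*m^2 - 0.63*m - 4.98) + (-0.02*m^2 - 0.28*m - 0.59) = -1.32*m^2 - 0.91*m - 5.57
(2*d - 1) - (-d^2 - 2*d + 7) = d^2 + 4*d - 8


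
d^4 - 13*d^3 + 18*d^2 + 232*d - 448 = (d - 8)*(d - 7)*(d - 2)*(d + 4)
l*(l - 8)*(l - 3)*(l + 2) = l^4 - 9*l^3 + 2*l^2 + 48*l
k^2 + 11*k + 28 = (k + 4)*(k + 7)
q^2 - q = q*(q - 1)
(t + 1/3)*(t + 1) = t^2 + 4*t/3 + 1/3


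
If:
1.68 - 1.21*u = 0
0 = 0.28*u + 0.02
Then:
No Solution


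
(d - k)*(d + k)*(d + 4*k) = d^3 + 4*d^2*k - d*k^2 - 4*k^3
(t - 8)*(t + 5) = t^2 - 3*t - 40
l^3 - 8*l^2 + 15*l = l*(l - 5)*(l - 3)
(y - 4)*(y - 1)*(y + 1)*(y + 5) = y^4 + y^3 - 21*y^2 - y + 20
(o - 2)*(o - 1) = o^2 - 3*o + 2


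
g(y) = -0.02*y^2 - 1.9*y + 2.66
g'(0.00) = -1.90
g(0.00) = 2.66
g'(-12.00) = -1.42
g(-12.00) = 22.58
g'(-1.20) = -1.85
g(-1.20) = 4.91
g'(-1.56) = -1.84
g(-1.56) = 5.58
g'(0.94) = -1.94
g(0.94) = 0.86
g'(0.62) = -1.92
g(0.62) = 1.47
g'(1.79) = -1.97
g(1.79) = -0.81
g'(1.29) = -1.95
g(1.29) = 0.18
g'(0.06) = -1.90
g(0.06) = 2.55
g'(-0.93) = -1.86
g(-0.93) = 4.41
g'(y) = -0.04*y - 1.9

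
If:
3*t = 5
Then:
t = 5/3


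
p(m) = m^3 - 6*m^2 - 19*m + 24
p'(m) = 3*m^2 - 12*m - 19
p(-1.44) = 35.93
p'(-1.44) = 4.50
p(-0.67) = 33.74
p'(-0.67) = -9.61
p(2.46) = -44.16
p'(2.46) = -30.37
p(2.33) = -40.19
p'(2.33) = -30.67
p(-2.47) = 19.26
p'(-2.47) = 28.94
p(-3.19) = -8.91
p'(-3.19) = 49.81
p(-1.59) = 35.02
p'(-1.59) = 7.66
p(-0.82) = 34.99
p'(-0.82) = -7.14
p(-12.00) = -2340.00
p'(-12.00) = 557.00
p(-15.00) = -4416.00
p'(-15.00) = 836.00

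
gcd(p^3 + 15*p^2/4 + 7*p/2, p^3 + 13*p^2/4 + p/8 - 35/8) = p + 7/4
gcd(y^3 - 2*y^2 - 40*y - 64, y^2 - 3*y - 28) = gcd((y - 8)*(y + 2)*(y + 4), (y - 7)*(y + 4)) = y + 4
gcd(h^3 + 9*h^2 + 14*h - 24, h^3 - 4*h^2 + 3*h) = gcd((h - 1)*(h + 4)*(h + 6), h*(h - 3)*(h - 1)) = h - 1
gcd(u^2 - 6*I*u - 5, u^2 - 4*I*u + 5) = u - 5*I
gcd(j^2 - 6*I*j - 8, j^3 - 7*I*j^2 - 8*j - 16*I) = j - 4*I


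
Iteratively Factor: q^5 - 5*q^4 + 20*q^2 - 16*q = (q - 1)*(q^4 - 4*q^3 - 4*q^2 + 16*q) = (q - 2)*(q - 1)*(q^3 - 2*q^2 - 8*q) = (q - 2)*(q - 1)*(q + 2)*(q^2 - 4*q) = (q - 4)*(q - 2)*(q - 1)*(q + 2)*(q)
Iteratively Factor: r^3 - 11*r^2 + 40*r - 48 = (r - 3)*(r^2 - 8*r + 16) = (r - 4)*(r - 3)*(r - 4)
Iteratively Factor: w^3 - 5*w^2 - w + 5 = (w - 1)*(w^2 - 4*w - 5) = (w - 5)*(w - 1)*(w + 1)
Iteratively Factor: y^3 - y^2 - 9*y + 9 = (y - 1)*(y^2 - 9) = (y - 3)*(y - 1)*(y + 3)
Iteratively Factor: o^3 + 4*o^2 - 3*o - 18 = (o + 3)*(o^2 + o - 6) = (o + 3)^2*(o - 2)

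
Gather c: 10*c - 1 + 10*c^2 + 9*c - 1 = 10*c^2 + 19*c - 2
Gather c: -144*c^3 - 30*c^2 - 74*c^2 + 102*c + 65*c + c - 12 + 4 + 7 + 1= -144*c^3 - 104*c^2 + 168*c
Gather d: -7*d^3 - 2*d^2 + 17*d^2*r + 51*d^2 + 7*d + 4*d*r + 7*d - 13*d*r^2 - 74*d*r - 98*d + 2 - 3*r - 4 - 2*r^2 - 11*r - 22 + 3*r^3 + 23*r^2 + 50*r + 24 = -7*d^3 + d^2*(17*r + 49) + d*(-13*r^2 - 70*r - 84) + 3*r^3 + 21*r^2 + 36*r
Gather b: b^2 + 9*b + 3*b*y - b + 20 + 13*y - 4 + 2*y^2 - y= b^2 + b*(3*y + 8) + 2*y^2 + 12*y + 16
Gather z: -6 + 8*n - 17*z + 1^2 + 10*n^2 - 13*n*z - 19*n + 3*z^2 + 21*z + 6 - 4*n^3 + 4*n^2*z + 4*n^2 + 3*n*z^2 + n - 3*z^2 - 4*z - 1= -4*n^3 + 14*n^2 + 3*n*z^2 - 10*n + z*(4*n^2 - 13*n)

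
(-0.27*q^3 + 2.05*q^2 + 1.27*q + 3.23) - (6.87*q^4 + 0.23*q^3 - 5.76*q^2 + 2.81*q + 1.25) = -6.87*q^4 - 0.5*q^3 + 7.81*q^2 - 1.54*q + 1.98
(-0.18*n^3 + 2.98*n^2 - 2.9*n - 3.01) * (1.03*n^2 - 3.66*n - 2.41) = -0.1854*n^5 + 3.7282*n^4 - 13.46*n^3 + 0.331900000000001*n^2 + 18.0056*n + 7.2541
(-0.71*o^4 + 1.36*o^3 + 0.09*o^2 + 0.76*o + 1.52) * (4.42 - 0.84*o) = 0.5964*o^5 - 4.2806*o^4 + 5.9356*o^3 - 0.2406*o^2 + 2.0824*o + 6.7184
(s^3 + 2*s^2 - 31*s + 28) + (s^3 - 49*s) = 2*s^3 + 2*s^2 - 80*s + 28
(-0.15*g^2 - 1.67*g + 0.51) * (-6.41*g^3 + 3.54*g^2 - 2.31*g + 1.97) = 0.9615*g^5 + 10.1737*g^4 - 8.8344*g^3 + 5.3676*g^2 - 4.468*g + 1.0047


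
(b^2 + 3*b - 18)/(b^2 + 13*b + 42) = (b - 3)/(b + 7)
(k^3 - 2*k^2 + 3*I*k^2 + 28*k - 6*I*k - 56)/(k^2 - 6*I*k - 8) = (k^2 + k*(-2 + 7*I) - 14*I)/(k - 2*I)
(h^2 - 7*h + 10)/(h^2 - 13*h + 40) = (h - 2)/(h - 8)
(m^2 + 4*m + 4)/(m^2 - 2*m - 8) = (m + 2)/(m - 4)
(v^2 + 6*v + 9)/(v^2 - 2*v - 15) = (v + 3)/(v - 5)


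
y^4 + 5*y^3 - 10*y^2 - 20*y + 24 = (y - 2)*(y - 1)*(y + 2)*(y + 6)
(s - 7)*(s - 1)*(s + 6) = s^3 - 2*s^2 - 41*s + 42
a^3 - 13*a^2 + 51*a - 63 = (a - 7)*(a - 3)^2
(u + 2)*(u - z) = u^2 - u*z + 2*u - 2*z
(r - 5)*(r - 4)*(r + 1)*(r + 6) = r^4 - 2*r^3 - 37*r^2 + 86*r + 120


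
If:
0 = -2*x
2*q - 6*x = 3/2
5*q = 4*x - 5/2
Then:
No Solution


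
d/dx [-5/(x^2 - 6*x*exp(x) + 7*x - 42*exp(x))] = 5*(-6*x*exp(x) + 2*x - 48*exp(x) + 7)/(x^2 - 6*x*exp(x) + 7*x - 42*exp(x))^2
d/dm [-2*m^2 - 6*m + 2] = -4*m - 6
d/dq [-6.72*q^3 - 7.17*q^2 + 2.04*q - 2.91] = -20.16*q^2 - 14.34*q + 2.04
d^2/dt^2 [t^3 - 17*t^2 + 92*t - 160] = 6*t - 34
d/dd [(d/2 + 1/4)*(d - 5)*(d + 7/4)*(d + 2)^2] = 5*d^4/2 + 5*d^3/2 - 417*d^2/16 - 455*d/8 - 59/2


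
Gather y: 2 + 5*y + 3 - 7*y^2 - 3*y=-7*y^2 + 2*y + 5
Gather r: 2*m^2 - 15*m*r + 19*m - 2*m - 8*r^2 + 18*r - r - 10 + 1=2*m^2 + 17*m - 8*r^2 + r*(17 - 15*m) - 9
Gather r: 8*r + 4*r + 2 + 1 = 12*r + 3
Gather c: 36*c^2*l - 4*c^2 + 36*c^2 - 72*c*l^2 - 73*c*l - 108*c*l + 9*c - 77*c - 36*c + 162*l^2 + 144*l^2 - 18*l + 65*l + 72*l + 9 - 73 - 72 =c^2*(36*l + 32) + c*(-72*l^2 - 181*l - 104) + 306*l^2 + 119*l - 136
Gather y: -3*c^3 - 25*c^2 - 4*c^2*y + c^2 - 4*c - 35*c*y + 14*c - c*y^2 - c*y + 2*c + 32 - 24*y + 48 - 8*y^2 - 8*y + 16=-3*c^3 - 24*c^2 + 12*c + y^2*(-c - 8) + y*(-4*c^2 - 36*c - 32) + 96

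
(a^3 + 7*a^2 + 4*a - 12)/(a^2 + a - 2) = a + 6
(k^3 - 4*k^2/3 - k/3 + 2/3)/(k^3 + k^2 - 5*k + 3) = (k + 2/3)/(k + 3)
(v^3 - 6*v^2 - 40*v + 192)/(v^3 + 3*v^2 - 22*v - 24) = (v - 8)/(v + 1)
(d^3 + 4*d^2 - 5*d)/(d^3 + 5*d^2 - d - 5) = d/(d + 1)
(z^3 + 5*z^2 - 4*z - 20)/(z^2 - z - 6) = (z^2 + 3*z - 10)/(z - 3)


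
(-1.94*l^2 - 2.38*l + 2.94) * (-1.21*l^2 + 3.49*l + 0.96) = 2.3474*l^4 - 3.8908*l^3 - 13.726*l^2 + 7.9758*l + 2.8224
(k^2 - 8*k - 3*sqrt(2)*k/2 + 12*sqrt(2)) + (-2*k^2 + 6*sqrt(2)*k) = -k^2 - 8*k + 9*sqrt(2)*k/2 + 12*sqrt(2)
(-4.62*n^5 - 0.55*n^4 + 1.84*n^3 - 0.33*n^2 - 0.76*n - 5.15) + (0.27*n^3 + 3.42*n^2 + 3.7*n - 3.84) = -4.62*n^5 - 0.55*n^4 + 2.11*n^3 + 3.09*n^2 + 2.94*n - 8.99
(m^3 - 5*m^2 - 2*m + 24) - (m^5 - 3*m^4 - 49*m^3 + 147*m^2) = -m^5 + 3*m^4 + 50*m^3 - 152*m^2 - 2*m + 24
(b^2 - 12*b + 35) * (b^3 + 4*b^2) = b^5 - 8*b^4 - 13*b^3 + 140*b^2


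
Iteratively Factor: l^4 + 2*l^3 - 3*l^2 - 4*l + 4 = (l + 2)*(l^3 - 3*l + 2) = (l + 2)^2*(l^2 - 2*l + 1) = (l - 1)*(l + 2)^2*(l - 1)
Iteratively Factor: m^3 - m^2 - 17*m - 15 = (m + 3)*(m^2 - 4*m - 5) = (m + 1)*(m + 3)*(m - 5)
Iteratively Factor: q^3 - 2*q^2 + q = (q - 1)*(q^2 - q) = q*(q - 1)*(q - 1)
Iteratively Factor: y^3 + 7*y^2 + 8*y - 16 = (y - 1)*(y^2 + 8*y + 16) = (y - 1)*(y + 4)*(y + 4)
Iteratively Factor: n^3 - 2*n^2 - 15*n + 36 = (n - 3)*(n^2 + n - 12) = (n - 3)^2*(n + 4)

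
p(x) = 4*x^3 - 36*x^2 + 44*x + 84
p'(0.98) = -15.04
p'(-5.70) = 844.28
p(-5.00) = -1536.00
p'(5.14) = -9.04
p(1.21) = 91.62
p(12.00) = 2340.00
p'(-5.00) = 704.00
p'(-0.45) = 78.83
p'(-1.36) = 164.12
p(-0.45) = 56.55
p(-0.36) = 63.31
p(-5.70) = -2077.21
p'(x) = 12*x^2 - 72*x + 44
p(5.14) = -97.76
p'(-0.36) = 71.48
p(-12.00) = -12540.00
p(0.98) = 96.31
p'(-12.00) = 2636.00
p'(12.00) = 908.00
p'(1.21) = -25.55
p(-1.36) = -52.49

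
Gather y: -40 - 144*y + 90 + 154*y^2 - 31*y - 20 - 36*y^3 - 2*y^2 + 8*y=-36*y^3 + 152*y^2 - 167*y + 30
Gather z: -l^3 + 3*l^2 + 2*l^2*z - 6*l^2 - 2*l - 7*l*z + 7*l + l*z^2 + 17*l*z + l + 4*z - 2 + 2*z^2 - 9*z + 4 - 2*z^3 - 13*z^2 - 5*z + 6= -l^3 - 3*l^2 + 6*l - 2*z^3 + z^2*(l - 11) + z*(2*l^2 + 10*l - 10) + 8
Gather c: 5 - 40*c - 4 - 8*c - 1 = -48*c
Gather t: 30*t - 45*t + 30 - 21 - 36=-15*t - 27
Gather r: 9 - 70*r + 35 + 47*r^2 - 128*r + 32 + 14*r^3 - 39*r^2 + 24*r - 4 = 14*r^3 + 8*r^2 - 174*r + 72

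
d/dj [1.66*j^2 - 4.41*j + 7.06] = 3.32*j - 4.41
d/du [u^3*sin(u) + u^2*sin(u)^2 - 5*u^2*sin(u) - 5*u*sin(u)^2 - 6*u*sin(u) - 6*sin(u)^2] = u^3*cos(u) + 3*u^2*sin(u) + u^2*sin(2*u) - 5*u^2*cos(u) + 2*u*sin(u)^2 - 10*u*sin(u) - 5*u*sin(2*u) - 6*u*cos(u) - 5*sin(u)^2 - 6*sin(u) - 6*sin(2*u)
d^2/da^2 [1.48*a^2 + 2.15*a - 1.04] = 2.96000000000000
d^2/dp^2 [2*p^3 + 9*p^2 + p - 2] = 12*p + 18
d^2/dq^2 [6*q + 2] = 0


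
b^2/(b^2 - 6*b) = b/(b - 6)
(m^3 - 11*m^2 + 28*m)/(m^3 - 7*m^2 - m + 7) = m*(m - 4)/(m^2 - 1)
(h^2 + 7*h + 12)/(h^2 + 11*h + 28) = (h + 3)/(h + 7)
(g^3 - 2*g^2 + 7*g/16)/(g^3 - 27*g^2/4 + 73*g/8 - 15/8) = g*(4*g - 7)/(2*(2*g^2 - 13*g + 15))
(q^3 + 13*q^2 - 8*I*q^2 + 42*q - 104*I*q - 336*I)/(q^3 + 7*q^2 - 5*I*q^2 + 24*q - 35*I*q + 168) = (q + 6)/(q + 3*I)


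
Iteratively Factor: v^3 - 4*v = (v - 2)*(v^2 + 2*v) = (v - 2)*(v + 2)*(v)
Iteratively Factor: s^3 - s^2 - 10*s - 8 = (s + 2)*(s^2 - 3*s - 4) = (s - 4)*(s + 2)*(s + 1)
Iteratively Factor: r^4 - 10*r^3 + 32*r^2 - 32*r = (r - 4)*(r^3 - 6*r^2 + 8*r) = (r - 4)*(r - 2)*(r^2 - 4*r) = (r - 4)^2*(r - 2)*(r)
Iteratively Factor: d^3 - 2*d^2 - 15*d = (d)*(d^2 - 2*d - 15) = d*(d + 3)*(d - 5)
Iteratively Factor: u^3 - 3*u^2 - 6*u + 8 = (u - 1)*(u^2 - 2*u - 8) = (u - 1)*(u + 2)*(u - 4)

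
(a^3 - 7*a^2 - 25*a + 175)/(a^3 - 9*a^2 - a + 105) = (a + 5)/(a + 3)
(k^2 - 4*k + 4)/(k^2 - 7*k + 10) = (k - 2)/(k - 5)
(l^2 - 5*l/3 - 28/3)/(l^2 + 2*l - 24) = (l + 7/3)/(l + 6)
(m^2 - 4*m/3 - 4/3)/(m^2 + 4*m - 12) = (m + 2/3)/(m + 6)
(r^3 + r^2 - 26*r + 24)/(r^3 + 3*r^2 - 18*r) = (r^2 - 5*r + 4)/(r*(r - 3))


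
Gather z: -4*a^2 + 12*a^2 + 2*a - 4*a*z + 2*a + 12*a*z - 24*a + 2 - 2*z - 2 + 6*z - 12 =8*a^2 - 20*a + z*(8*a + 4) - 12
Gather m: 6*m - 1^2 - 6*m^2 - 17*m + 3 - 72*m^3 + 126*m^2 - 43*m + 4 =-72*m^3 + 120*m^2 - 54*m + 6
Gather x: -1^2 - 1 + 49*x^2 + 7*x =49*x^2 + 7*x - 2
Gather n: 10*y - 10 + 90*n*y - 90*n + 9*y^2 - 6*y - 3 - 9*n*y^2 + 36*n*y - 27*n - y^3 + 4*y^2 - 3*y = n*(-9*y^2 + 126*y - 117) - y^3 + 13*y^2 + y - 13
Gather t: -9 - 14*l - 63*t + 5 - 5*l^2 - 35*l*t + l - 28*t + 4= -5*l^2 - 13*l + t*(-35*l - 91)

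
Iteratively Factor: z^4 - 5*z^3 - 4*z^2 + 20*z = (z + 2)*(z^3 - 7*z^2 + 10*z) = (z - 2)*(z + 2)*(z^2 - 5*z) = z*(z - 2)*(z + 2)*(z - 5)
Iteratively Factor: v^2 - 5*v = (v)*(v - 5)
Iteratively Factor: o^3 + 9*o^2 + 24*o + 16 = (o + 4)*(o^2 + 5*o + 4) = (o + 1)*(o + 4)*(o + 4)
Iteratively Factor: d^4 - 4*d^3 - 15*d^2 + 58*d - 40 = (d - 1)*(d^3 - 3*d^2 - 18*d + 40) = (d - 5)*(d - 1)*(d^2 + 2*d - 8) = (d - 5)*(d - 1)*(d + 4)*(d - 2)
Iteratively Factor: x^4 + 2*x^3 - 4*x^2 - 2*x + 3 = (x + 1)*(x^3 + x^2 - 5*x + 3) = (x - 1)*(x + 1)*(x^2 + 2*x - 3) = (x - 1)*(x + 1)*(x + 3)*(x - 1)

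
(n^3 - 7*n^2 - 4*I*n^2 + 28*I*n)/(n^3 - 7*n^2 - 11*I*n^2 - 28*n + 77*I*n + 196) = n/(n - 7*I)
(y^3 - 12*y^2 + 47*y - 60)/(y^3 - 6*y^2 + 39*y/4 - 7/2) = 4*(y^3 - 12*y^2 + 47*y - 60)/(4*y^3 - 24*y^2 + 39*y - 14)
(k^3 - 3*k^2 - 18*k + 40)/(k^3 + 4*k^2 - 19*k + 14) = (k^2 - k - 20)/(k^2 + 6*k - 7)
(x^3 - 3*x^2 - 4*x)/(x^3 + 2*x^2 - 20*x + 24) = x*(x^2 - 3*x - 4)/(x^3 + 2*x^2 - 20*x + 24)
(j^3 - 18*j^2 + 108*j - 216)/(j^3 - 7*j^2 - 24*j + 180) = (j - 6)/(j + 5)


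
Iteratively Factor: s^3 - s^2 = (s)*(s^2 - s) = s^2*(s - 1)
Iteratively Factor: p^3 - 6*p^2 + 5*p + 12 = (p + 1)*(p^2 - 7*p + 12) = (p - 4)*(p + 1)*(p - 3)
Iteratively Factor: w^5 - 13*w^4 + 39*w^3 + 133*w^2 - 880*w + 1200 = (w - 5)*(w^4 - 8*w^3 - w^2 + 128*w - 240) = (w - 5)*(w + 4)*(w^3 - 12*w^2 + 47*w - 60) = (w - 5)*(w - 4)*(w + 4)*(w^2 - 8*w + 15) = (w - 5)*(w - 4)*(w - 3)*(w + 4)*(w - 5)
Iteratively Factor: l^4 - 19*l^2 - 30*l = (l + 2)*(l^3 - 2*l^2 - 15*l) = (l - 5)*(l + 2)*(l^2 + 3*l) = l*(l - 5)*(l + 2)*(l + 3)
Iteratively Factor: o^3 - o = (o + 1)*(o^2 - o) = (o - 1)*(o + 1)*(o)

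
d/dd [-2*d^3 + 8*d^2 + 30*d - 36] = -6*d^2 + 16*d + 30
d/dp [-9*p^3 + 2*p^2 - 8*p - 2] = -27*p^2 + 4*p - 8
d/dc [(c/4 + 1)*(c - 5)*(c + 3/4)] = 3*c^2/4 - c/8 - 83/16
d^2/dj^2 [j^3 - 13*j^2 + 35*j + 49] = 6*j - 26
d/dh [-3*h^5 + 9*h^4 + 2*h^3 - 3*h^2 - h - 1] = -15*h^4 + 36*h^3 + 6*h^2 - 6*h - 1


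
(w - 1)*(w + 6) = w^2 + 5*w - 6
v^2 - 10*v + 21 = (v - 7)*(v - 3)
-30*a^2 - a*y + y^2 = (-6*a + y)*(5*a + y)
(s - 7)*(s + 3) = s^2 - 4*s - 21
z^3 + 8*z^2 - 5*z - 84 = (z - 3)*(z + 4)*(z + 7)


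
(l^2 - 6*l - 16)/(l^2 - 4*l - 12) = (l - 8)/(l - 6)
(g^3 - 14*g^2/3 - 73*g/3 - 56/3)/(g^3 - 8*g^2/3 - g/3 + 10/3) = (3*g^2 - 17*g - 56)/(3*g^2 - 11*g + 10)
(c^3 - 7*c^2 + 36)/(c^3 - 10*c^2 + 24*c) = (c^2 - c - 6)/(c*(c - 4))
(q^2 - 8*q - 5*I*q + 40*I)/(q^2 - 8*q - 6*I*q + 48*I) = (q - 5*I)/(q - 6*I)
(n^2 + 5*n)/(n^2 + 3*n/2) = 2*(n + 5)/(2*n + 3)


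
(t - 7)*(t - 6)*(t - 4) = t^3 - 17*t^2 + 94*t - 168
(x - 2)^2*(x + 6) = x^3 + 2*x^2 - 20*x + 24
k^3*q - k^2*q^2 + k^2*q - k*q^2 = k*(k - q)*(k*q + q)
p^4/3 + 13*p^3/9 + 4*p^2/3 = p^2*(p/3 + 1)*(p + 4/3)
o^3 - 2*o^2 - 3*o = o*(o - 3)*(o + 1)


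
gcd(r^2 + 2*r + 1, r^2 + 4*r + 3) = r + 1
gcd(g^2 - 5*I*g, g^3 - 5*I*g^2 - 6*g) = g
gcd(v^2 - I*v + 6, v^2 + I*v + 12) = v - 3*I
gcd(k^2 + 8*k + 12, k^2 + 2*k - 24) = k + 6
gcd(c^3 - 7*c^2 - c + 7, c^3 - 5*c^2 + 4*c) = c - 1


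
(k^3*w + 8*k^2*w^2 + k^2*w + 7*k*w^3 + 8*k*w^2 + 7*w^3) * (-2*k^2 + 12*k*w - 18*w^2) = -2*k^5*w - 4*k^4*w^2 - 2*k^4*w + 64*k^3*w^3 - 4*k^3*w^2 - 60*k^2*w^4 + 64*k^2*w^3 - 126*k*w^5 - 60*k*w^4 - 126*w^5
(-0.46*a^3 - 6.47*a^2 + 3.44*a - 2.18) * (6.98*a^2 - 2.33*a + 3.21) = -3.2108*a^5 - 44.0888*a^4 + 37.6097*a^3 - 44.0003*a^2 + 16.1218*a - 6.9978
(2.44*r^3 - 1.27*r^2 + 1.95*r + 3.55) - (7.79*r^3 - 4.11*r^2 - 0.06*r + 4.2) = -5.35*r^3 + 2.84*r^2 + 2.01*r - 0.65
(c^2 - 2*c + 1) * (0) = 0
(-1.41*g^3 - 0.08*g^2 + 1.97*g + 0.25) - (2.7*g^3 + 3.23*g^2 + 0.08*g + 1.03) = -4.11*g^3 - 3.31*g^2 + 1.89*g - 0.78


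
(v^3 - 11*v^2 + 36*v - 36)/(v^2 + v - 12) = (v^2 - 8*v + 12)/(v + 4)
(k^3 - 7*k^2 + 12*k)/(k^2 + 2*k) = (k^2 - 7*k + 12)/(k + 2)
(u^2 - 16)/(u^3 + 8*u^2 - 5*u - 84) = (u - 4)/(u^2 + 4*u - 21)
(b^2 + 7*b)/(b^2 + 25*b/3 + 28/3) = 3*b/(3*b + 4)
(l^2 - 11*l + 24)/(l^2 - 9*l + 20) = (l^2 - 11*l + 24)/(l^2 - 9*l + 20)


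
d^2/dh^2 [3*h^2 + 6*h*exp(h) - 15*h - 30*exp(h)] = 6*h*exp(h) - 18*exp(h) + 6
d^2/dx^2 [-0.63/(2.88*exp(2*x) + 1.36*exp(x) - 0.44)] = (-0.63*(5.76*exp(x) + 1.36)*(11.52*exp(x) + 2.72)*exp(x) + (7.2576*exp(x) + 0.8568)*(2.88*exp(2*x) + 1.36*exp(x) - 0.44))*exp(x)/(2.88*exp(2*x) + 1.36*exp(x) - 0.44)^3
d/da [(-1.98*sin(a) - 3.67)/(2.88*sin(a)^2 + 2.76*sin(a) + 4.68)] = (5.7024*sin(a)^2 + 21.1392*sin(a) + 0.8628)*cos(a)/(8.2944*sin(a)^4 + 15.8976*sin(a)^3 + 34.5744*sin(a)^2 + 25.8336*sin(a) + 21.9024)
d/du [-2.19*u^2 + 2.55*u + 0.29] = 2.55 - 4.38*u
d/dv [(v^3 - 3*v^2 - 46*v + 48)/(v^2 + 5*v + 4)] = (v^4 + 10*v^3 + 43*v^2 - 120*v - 424)/(v^4 + 10*v^3 + 33*v^2 + 40*v + 16)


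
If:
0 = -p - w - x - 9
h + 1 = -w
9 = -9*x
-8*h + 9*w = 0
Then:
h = -9/17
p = -128/17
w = -8/17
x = -1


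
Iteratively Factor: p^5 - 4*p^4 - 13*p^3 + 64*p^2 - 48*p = (p + 4)*(p^4 - 8*p^3 + 19*p^2 - 12*p) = (p - 3)*(p + 4)*(p^3 - 5*p^2 + 4*p) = (p - 3)*(p - 1)*(p + 4)*(p^2 - 4*p) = p*(p - 3)*(p - 1)*(p + 4)*(p - 4)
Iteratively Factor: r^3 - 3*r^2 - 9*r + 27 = (r - 3)*(r^2 - 9) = (r - 3)*(r + 3)*(r - 3)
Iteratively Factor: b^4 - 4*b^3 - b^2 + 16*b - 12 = (b - 2)*(b^3 - 2*b^2 - 5*b + 6) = (b - 3)*(b - 2)*(b^2 + b - 2) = (b - 3)*(b - 2)*(b - 1)*(b + 2)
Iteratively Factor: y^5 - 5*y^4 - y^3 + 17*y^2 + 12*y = (y - 3)*(y^4 - 2*y^3 - 7*y^2 - 4*y) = (y - 4)*(y - 3)*(y^3 + 2*y^2 + y) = y*(y - 4)*(y - 3)*(y^2 + 2*y + 1) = y*(y - 4)*(y - 3)*(y + 1)*(y + 1)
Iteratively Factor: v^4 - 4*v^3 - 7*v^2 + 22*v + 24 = (v - 4)*(v^3 - 7*v - 6) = (v - 4)*(v + 2)*(v^2 - 2*v - 3) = (v - 4)*(v + 1)*(v + 2)*(v - 3)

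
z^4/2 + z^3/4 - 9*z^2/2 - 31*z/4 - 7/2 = (z/2 + 1)*(z - 7/2)*(z + 1)^2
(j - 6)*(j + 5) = j^2 - j - 30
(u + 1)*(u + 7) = u^2 + 8*u + 7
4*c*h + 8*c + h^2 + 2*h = (4*c + h)*(h + 2)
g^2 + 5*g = g*(g + 5)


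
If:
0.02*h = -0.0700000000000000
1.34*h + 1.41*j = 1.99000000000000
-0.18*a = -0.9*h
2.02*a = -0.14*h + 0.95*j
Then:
No Solution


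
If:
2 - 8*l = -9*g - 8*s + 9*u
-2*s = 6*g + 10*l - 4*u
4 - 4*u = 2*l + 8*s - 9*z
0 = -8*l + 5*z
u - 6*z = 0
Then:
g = 890/4083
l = 90/1361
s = 388/1361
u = 864/1361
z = 144/1361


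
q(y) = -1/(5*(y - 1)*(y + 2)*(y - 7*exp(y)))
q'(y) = -(7*exp(y) - 1)/(5*(y - 1)*(y + 2)*(y - 7*exp(y))^2) + 1/(5*(y - 1)*(y + 2)^2*(y - 7*exp(y))) + 1/(5*(y - 1)^2*(y + 2)*(y - 7*exp(y)))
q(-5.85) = 0.00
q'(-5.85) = 0.00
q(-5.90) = 0.00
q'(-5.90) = 0.00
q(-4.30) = 0.00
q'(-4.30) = 0.00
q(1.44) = 0.00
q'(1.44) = -0.02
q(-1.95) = -0.46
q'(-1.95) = 9.05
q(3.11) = 0.00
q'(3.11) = -0.00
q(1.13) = 0.02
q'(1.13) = -0.22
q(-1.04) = -0.03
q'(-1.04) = 0.03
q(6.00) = 0.00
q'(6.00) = 0.00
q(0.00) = -0.01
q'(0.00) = 0.01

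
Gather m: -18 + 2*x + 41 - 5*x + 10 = 33 - 3*x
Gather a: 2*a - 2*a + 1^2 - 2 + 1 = 0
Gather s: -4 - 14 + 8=-10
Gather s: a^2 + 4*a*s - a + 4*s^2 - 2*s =a^2 - a + 4*s^2 + s*(4*a - 2)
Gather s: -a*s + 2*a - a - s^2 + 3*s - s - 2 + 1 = a - s^2 + s*(2 - a) - 1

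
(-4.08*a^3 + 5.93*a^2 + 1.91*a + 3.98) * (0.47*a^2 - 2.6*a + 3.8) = -1.9176*a^5 + 13.3951*a^4 - 30.0243*a^3 + 19.4386*a^2 - 3.09*a + 15.124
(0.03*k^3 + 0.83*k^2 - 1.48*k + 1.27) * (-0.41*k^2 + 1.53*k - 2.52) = -0.0123*k^5 - 0.2944*k^4 + 1.8011*k^3 - 4.8767*k^2 + 5.6727*k - 3.2004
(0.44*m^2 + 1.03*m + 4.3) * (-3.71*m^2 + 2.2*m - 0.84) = -1.6324*m^4 - 2.8533*m^3 - 14.0566*m^2 + 8.5948*m - 3.612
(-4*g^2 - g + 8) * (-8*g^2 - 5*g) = 32*g^4 + 28*g^3 - 59*g^2 - 40*g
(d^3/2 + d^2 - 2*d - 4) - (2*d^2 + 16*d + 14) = d^3/2 - d^2 - 18*d - 18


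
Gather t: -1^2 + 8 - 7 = 0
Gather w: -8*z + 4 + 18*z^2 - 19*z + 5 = 18*z^2 - 27*z + 9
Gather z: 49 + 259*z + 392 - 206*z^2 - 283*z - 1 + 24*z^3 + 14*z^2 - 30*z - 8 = 24*z^3 - 192*z^2 - 54*z + 432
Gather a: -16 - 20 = -36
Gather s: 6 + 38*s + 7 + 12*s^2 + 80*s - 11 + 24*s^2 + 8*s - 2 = 36*s^2 + 126*s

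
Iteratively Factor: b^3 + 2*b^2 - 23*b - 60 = (b + 4)*(b^2 - 2*b - 15) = (b - 5)*(b + 4)*(b + 3)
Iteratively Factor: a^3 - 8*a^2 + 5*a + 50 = (a + 2)*(a^2 - 10*a + 25) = (a - 5)*(a + 2)*(a - 5)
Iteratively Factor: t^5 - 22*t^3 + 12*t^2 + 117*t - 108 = (t - 3)*(t^4 + 3*t^3 - 13*t^2 - 27*t + 36) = (t - 3)^2*(t^3 + 6*t^2 + 5*t - 12) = (t - 3)^2*(t + 4)*(t^2 + 2*t - 3) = (t - 3)^2*(t - 1)*(t + 4)*(t + 3)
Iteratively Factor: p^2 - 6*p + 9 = (p - 3)*(p - 3)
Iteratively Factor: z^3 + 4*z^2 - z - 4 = (z + 1)*(z^2 + 3*z - 4) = (z + 1)*(z + 4)*(z - 1)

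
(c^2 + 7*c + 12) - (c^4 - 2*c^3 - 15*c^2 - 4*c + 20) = -c^4 + 2*c^3 + 16*c^2 + 11*c - 8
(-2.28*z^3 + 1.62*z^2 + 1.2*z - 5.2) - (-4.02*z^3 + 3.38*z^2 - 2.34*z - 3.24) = 1.74*z^3 - 1.76*z^2 + 3.54*z - 1.96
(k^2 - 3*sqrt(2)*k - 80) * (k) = k^3 - 3*sqrt(2)*k^2 - 80*k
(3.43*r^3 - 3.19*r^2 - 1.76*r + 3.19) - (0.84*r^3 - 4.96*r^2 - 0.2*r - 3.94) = 2.59*r^3 + 1.77*r^2 - 1.56*r + 7.13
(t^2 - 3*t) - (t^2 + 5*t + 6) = -8*t - 6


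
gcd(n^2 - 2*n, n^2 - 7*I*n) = n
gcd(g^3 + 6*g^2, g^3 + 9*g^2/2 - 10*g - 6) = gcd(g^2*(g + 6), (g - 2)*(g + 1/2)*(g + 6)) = g + 6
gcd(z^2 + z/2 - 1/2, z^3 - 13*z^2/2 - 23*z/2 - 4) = z + 1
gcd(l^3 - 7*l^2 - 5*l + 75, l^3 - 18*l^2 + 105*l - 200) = l^2 - 10*l + 25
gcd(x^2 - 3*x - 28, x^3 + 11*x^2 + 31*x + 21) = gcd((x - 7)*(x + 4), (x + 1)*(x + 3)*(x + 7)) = 1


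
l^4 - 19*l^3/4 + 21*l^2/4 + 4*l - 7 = (l - 2)^2*(l - 7/4)*(l + 1)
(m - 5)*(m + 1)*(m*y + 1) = m^3*y - 4*m^2*y + m^2 - 5*m*y - 4*m - 5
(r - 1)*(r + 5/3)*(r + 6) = r^3 + 20*r^2/3 + 7*r/3 - 10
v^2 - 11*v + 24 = (v - 8)*(v - 3)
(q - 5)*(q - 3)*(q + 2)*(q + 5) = q^4 - q^3 - 31*q^2 + 25*q + 150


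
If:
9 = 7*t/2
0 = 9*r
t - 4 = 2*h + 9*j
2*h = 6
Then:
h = 3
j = -52/63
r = 0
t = 18/7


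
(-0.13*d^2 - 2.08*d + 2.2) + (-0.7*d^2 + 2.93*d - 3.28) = -0.83*d^2 + 0.85*d - 1.08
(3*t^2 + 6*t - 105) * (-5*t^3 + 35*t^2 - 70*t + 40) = -15*t^5 + 75*t^4 + 525*t^3 - 3975*t^2 + 7590*t - 4200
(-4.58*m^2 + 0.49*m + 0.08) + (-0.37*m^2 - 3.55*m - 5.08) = -4.95*m^2 - 3.06*m - 5.0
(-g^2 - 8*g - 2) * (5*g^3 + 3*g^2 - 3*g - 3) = -5*g^5 - 43*g^4 - 31*g^3 + 21*g^2 + 30*g + 6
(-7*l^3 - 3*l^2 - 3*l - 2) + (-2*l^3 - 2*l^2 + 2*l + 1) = -9*l^3 - 5*l^2 - l - 1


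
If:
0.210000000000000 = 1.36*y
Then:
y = 0.15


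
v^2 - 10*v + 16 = (v - 8)*(v - 2)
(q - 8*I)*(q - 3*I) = q^2 - 11*I*q - 24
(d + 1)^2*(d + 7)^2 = d^4 + 16*d^3 + 78*d^2 + 112*d + 49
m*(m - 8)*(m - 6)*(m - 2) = m^4 - 16*m^3 + 76*m^2 - 96*m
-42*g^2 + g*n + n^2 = (-6*g + n)*(7*g + n)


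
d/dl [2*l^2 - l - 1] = 4*l - 1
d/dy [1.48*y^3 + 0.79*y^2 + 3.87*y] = 4.44*y^2 + 1.58*y + 3.87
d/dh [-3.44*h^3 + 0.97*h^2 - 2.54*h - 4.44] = -10.32*h^2 + 1.94*h - 2.54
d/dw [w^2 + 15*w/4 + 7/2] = 2*w + 15/4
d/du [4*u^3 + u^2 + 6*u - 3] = 12*u^2 + 2*u + 6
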